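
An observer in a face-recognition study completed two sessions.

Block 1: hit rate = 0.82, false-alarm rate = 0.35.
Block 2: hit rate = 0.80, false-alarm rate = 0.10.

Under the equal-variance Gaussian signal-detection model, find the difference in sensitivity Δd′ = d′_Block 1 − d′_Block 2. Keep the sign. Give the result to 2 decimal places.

Δd′ = -0.82

Block 1: z(0.82) = 0.915, z(0.35) = -0.385, d' = 1.300
Block 2: z(0.80) = 0.842, z(0.10) = -1.282, d' = 2.124
Δd' = d'_Block 1 − d'_Block 2 = 1.300 − 2.124 = -0.824
Block 2 has the higher sensitivity.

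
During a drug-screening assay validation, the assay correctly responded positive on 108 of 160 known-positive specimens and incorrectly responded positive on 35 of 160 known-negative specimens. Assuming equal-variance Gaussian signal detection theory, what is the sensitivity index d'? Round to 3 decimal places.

H = 108/160 = 0.6750
FA = 35/160 = 0.2188
z(H) = z(0.6750) = 0.4538
z(FA) = z(0.2188) = -0.7763
d' = z(H) − z(FA) = 0.4538 − (-0.7763) = 1.2301

d' = 1.230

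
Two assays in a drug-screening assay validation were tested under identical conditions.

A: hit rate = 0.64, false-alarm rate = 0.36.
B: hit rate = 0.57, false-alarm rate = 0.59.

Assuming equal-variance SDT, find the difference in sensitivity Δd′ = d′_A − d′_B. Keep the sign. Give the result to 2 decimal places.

A: z(0.64) = 0.358, z(0.36) = -0.358, d' = 0.716
B: z(0.57) = 0.176, z(0.59) = 0.228, d' = -0.052
Δd' = d'_A − d'_B = 0.716 − (-0.052) = 0.768
A has the higher sensitivity.

Δd′ = 0.77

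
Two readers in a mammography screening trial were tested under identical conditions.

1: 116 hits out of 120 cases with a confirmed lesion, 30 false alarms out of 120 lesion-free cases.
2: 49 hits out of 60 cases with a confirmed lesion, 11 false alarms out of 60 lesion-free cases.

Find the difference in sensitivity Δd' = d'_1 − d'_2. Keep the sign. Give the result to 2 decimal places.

Δd' = 0.70

1: z(0.9667) = 1.834, z(0.2500) = -0.674, d' = 2.508
2: z(0.8167) = 0.903, z(0.1833) = -0.903, d' = 1.806
Δd' = d'_1 − d'_2 = 2.508 − 1.806 = 0.702
1 has the higher sensitivity.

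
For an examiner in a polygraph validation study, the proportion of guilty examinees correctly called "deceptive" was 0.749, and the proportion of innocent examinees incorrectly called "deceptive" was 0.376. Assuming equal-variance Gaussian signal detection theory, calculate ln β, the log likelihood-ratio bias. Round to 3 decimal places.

z(0.749) = 0.6713, z(0.376) = -0.3160
ln β = −½·[z(H)² − z(FA)²] = −0.5 × (0.4506 − 0.0999) = -0.17535

ln β = -0.175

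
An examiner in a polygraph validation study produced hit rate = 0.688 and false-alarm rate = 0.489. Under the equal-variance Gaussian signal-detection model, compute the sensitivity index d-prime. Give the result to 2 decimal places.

d-prime = 0.52

Φ⁻¹(0.688) = 0.4902, Φ⁻¹(0.489) = -0.0276
d' = z(H) − z(FA) = 0.4902 − (-0.0276) = 0.5178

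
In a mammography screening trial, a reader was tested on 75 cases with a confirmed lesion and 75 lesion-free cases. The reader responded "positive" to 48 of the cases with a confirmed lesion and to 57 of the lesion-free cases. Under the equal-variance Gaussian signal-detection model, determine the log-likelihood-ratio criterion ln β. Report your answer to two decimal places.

H = 48/75 = 0.6400
FA = 57/75 = 0.7600
z(H) = 0.358
z(FA) = 0.706
ln β = −½·[z(H)² − z(FA)²] = −0.5 × (0.128 − 0.498) = 0.185

ln β = 0.19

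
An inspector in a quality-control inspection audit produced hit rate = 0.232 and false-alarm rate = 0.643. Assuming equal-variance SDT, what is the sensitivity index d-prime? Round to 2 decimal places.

d-prime = -1.10

z(0.232) = -0.732, z(0.643) = 0.366
d' = z(H) − z(FA) = -0.732 − 0.366 = -1.098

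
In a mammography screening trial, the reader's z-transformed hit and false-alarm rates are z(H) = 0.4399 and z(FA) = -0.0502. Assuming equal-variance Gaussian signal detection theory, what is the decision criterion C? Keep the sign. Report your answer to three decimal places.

c = −½·[z(H) + z(FA)] = −½·(0.4399 + (-0.0502)) = -0.19485
c < 0: the reader has a liberal response bias.

C = -0.195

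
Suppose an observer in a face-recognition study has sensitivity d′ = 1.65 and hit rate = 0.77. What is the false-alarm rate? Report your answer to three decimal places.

z(hit rate) = z(0.77) = 0.7388
z(FA) = z(H) − d' = 0.7388 − 1.65 = -0.9112
false-alarm rate = Φ(-0.9112) = 0.1811

false-alarm rate = 0.181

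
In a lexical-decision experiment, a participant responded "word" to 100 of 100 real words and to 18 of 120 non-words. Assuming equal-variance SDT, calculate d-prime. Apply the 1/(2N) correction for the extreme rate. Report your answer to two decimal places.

d-prime = 3.61

The hit rate is 100/100 = 1, so apply the 1/(2N) correction: H → 1 − 1/(2·100) = 0.99500.
z(H) = z(0.99500) = 2.576
z(FA) = z(0.15000) = -1.036
d' = 2.576 − (-1.036) = 3.612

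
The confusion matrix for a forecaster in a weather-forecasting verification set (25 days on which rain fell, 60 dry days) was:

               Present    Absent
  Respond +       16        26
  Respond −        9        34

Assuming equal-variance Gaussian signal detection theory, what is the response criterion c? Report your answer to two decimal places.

c = -0.10

H = 16/25 = 0.6400
FA = 26/60 = 0.4333
z(H) = 0.358
z(FA) = -0.168
c = −½·[z(H) + z(FA)] = −0.5 × (0.358 + (-0.168)) = -0.095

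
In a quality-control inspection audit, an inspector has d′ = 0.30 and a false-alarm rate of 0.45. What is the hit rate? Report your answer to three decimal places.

hit rate = 0.569

z(false-alarm rate) = z(0.45) = -0.1257
z(H) = z(FA) + d' = -0.1257 + 0.30 = 0.1743
hit rate = Φ(0.1743) = 0.5692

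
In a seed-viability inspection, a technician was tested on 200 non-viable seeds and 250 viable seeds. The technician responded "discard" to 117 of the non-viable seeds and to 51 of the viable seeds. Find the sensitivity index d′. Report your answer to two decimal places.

d′ = 1.04

H = 117/200 = 0.5850
FA = 51/250 = 0.2040
z(0.5850) = 0.215, z(0.2040) = -0.827
d' = z(H) − z(FA) = 0.215 − (-0.827) = 1.042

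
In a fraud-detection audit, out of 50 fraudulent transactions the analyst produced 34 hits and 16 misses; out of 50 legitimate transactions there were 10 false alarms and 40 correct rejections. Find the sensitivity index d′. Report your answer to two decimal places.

d′ = 1.31

H = 34/50 = 0.6800
FA = 10/50 = 0.2000
z(H) = 0.468
z(FA) = -0.842
d' = z(H) − z(FA) = 0.468 − (-0.842) = 1.310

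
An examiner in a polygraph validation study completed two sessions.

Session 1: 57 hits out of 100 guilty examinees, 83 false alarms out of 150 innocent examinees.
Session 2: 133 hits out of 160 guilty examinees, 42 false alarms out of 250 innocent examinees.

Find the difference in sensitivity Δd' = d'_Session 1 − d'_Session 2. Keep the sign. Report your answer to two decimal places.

Session 1: z(0.5700) = 0.176, z(0.5533) = 0.134, d' = 0.042
Session 2: z(0.8313) = 0.959, z(0.1680) = -0.962, d' = 1.921
Δd' = d'_Session 1 − d'_Session 2 = 0.042 − 1.921 = -1.879
Session 2 has the higher sensitivity.

Δd' = -1.88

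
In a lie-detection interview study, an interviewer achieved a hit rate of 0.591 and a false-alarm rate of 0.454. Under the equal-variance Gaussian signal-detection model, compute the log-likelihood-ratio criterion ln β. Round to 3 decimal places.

ln β = -0.020

z(H) = 0.2301
z(FA) = -0.1156
ln β = −½·[z(H)² − z(FA)²] = −0.5 × (0.0529 − 0.0134) = -0.01975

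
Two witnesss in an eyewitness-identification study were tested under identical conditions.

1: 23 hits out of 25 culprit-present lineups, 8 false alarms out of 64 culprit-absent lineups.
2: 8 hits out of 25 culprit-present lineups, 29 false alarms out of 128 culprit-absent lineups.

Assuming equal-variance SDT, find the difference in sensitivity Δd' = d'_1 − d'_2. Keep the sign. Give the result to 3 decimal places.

Δd' = 2.273

1: z(0.9200) = 1.4051, z(0.1250) = -1.1503, d' = 2.5554
2: z(0.3200) = -0.4677, z(0.2266) = -0.7501, d' = 0.2824
Δd' = d'_1 − d'_2 = 2.5554 − 0.2824 = 2.2730
1 has the higher sensitivity.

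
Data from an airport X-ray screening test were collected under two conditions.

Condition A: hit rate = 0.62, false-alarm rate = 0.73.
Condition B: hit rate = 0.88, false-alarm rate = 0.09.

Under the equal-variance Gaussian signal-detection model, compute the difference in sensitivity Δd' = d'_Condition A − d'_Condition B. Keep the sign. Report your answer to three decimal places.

Δd' = -2.823

Condition A: z(0.62) = 0.3055, z(0.73) = 0.6128, d' = -0.3073
Condition B: z(0.88) = 1.1750, z(0.09) = -1.3408, d' = 2.5158
Δd' = d'_Condition A − d'_Condition B = -0.3073 − 2.5158 = -2.8231
Condition B has the higher sensitivity.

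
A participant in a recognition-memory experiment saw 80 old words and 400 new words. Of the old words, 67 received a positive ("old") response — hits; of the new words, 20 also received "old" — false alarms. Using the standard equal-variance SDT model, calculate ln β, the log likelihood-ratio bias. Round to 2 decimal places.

H = 67/80 = 0.8375
FA = 20/400 = 0.0500
z(H) = z(0.8375) = 0.984
z(FA) = z(0.0500) = -1.645
ln β = −½·[z(H)² − z(FA)²] = −0.5 × (0.968 − 2.706) = 0.869

ln β = 0.87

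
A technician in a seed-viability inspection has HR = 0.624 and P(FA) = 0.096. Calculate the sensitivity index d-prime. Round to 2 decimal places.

d-prime = 1.62

z(H) = z(0.624) = 0.316
z(FA) = z(0.096) = -1.305
d' = z(H) − z(FA) = 0.316 − (-1.305) = 1.621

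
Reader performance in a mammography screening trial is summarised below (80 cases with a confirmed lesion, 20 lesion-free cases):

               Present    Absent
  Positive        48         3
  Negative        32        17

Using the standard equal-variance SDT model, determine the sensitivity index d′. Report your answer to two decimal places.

d′ = 1.29

H = 48/80 = 0.6000
FA = 3/20 = 0.1500
Φ⁻¹(0.6000) = 0.253, Φ⁻¹(0.1500) = -1.036
d' = z(H) − z(FA) = 0.253 − (-1.036) = 1.289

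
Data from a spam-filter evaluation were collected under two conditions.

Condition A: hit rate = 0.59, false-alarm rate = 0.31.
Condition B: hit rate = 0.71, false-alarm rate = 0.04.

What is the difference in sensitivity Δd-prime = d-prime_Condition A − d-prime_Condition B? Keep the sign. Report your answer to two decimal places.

Condition A: z(0.59) = 0.228, z(0.31) = -0.496, d' = 0.724
Condition B: z(0.71) = 0.553, z(0.04) = -1.751, d' = 2.304
Δd' = d'_Condition A − d'_Condition B = 0.724 − 2.304 = -1.580
Condition B has the higher sensitivity.

Δd-prime = -1.58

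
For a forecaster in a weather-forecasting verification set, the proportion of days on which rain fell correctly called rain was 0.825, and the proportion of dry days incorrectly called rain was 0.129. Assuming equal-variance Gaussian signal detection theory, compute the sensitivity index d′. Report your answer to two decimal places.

d′ = 2.07

z(0.825) = 0.9346, z(0.129) = -1.1311
d' = z(H) − z(FA) = 0.9346 − (-1.1311) = 2.0657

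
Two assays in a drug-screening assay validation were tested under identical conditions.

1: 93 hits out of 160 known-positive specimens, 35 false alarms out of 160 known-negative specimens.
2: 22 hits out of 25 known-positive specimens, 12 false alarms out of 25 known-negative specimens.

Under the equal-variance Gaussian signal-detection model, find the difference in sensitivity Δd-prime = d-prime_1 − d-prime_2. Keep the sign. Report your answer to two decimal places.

Δd-prime = -0.24

1: z(0.5813) = 0.205, z(0.2188) = -0.776, d' = 0.981
2: z(0.8800) = 1.175, z(0.4800) = -0.050, d' = 1.225
Δd' = d'_1 − d'_2 = 0.981 − 1.225 = -0.244
2 has the higher sensitivity.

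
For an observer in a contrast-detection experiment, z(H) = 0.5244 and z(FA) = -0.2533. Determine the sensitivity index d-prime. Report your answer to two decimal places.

d-prime = 0.78

d' = z(H) − z(FA) = 0.5244 − (-0.2533) = 0.7777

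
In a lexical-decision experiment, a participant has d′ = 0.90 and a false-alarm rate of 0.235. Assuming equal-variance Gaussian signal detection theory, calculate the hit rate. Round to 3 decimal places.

z(false-alarm rate) = z(0.235) = -0.7225
z(H) = z(FA) + d' = -0.7225 + 0.90 = 0.1775
hit rate = Φ(0.1775) = 0.5704

hit rate = 0.570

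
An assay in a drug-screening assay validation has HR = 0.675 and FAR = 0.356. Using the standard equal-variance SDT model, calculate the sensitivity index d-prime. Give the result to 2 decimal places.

z(H) = z(0.675) = 0.454
z(FA) = z(0.356) = -0.369
d' = z(H) − z(FA) = 0.454 − (-0.369) = 0.823

d-prime = 0.82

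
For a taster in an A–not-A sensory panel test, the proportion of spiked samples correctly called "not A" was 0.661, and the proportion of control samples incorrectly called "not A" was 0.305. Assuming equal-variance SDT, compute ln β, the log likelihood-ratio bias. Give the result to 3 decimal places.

z(0.661) = 0.4152, z(0.305) = -0.5101
ln β = −½·[z(H)² − z(FA)²] = −0.5 × (0.1724 − 0.2602) = 0.0439

ln β = 0.044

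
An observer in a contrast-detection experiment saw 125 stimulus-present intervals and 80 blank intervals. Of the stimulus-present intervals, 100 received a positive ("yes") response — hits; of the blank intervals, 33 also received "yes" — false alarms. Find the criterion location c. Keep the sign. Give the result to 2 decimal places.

H = 100/125 = 0.8000
FA = 33/80 = 0.4125
Φ⁻¹(0.8000) = 0.842, Φ⁻¹(0.4125) = -0.221
c = −½·[z(H) + z(FA)] = −0.5 × (0.842 + (-0.221)) = -0.3105

c = -0.31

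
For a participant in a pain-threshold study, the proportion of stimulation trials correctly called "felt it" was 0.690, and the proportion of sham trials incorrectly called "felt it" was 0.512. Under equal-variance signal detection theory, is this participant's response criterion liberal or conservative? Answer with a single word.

z(H) = 0.496, z(FA) = 0.030
c = −½·(z(H) + z(FA)) = -0.263
c < 0 → liberal criterion (biased toward responding “yes”).

liberal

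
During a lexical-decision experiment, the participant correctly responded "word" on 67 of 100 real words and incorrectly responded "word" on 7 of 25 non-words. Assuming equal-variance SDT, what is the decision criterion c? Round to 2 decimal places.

H = 67/100 = 0.6700
FA = 7/25 = 0.2800
Φ⁻¹(H) = Φ⁻¹(0.6700) = 0.440
Φ⁻¹(FA) = Φ⁻¹(0.2800) = -0.583
c = −½·[z(H) + z(FA)] = −0.5 × (0.440 + (-0.583)) = 0.0715

c = 0.07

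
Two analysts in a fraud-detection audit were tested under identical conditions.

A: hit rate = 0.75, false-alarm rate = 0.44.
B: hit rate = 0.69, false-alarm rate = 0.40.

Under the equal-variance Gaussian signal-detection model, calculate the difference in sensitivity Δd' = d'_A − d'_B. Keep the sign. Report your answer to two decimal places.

A: z(0.75) = 0.674, z(0.44) = -0.151, d' = 0.825
B: z(0.69) = 0.496, z(0.40) = -0.253, d' = 0.749
Δd' = d'_A − d'_B = 0.825 − 0.749 = 0.076
A has the higher sensitivity.

Δd' = 0.08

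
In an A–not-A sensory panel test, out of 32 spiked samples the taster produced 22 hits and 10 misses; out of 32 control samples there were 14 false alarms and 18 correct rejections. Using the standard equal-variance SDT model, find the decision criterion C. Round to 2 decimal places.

C = -0.17

H = 22/32 = 0.6875
FA = 14/32 = 0.4375
z(0.6875) = 0.4888, z(0.4375) = -0.1573
c = −½·[z(H) + z(FA)] = −0.5 × (0.4888 + (-0.1573)) = -0.16575
c < 0: the taster has a liberal response bias.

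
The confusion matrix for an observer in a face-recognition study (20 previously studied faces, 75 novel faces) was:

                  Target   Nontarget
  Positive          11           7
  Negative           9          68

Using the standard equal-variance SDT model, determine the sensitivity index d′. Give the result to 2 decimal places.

d′ = 1.45

H = 11/20 = 0.5500
FA = 7/75 = 0.0933
z(H) = z(0.5500) = 0.126
z(FA) = z(0.0933) = -1.321
d' = z(H) − z(FA) = 0.126 − (-1.321) = 1.447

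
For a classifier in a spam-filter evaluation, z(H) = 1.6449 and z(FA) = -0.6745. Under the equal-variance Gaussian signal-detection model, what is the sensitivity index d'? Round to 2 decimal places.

d' = z(H) − z(FA) = 1.6449 − (-0.6745) = 2.3194

d' = 2.32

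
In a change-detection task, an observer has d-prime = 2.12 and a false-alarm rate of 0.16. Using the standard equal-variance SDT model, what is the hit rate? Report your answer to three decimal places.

hit rate = 0.870

z(false-alarm rate) = z(0.16) = -0.9945
z(H) = z(FA) + d' = -0.9945 + 2.12 = 1.1255
hit rate = Φ(1.1255) = 0.8698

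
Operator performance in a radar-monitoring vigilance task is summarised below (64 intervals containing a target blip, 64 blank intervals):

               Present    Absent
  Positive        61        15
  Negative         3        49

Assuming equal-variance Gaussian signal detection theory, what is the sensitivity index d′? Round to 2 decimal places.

H = 61/64 = 0.9531
FA = 15/64 = 0.2344
Φ⁻¹(H) = 1.6757
Φ⁻¹(FA) = -0.7244
d' = z(H) − z(FA) = 1.6757 − (-0.7244) = 2.4001

d′ = 2.40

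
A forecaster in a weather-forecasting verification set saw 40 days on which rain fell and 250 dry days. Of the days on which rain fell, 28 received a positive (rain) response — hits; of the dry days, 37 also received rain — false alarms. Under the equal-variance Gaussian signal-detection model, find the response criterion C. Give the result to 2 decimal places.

C = 0.26

H = 28/40 = 0.7000
FA = 37/250 = 0.1480
z(H) = z(0.7000) = 0.524
z(FA) = z(0.1480) = -1.045
c = −½·[z(H) + z(FA)] = −0.5 × (0.524 + (-1.045)) = 0.2605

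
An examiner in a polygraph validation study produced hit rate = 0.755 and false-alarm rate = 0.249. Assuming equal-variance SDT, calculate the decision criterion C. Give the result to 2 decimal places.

C = -0.01

Φ⁻¹(H) = Φ⁻¹(0.755) = 0.6903
Φ⁻¹(FA) = Φ⁻¹(0.249) = -0.6776
c = −½·[z(H) + z(FA)] = −0.5 × (0.6903 + (-0.6776)) = -0.00635
c < 0: the examiner has a liberal response bias.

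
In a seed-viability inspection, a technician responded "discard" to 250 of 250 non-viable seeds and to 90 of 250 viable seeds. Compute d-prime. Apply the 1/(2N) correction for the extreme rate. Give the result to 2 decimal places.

d-prime = 3.24

The hit rate is 250/250 = 1, so apply the 1/(2N) correction: H → 1 − 1/(2·250) = 0.99800.
z(H) = z(0.99800) = 2.878
z(FA) = z(0.36000) = -0.358
d' = 2.878 − (-0.358) = 3.236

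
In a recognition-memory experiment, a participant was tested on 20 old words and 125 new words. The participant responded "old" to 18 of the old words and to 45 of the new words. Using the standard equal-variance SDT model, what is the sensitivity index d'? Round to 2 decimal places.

H = 18/20 = 0.9000
FA = 45/125 = 0.3600
Φ⁻¹(H) = 1.282
Φ⁻¹(FA) = -0.358
d' = z(H) − z(FA) = 1.282 − (-0.358) = 1.640

d' = 1.64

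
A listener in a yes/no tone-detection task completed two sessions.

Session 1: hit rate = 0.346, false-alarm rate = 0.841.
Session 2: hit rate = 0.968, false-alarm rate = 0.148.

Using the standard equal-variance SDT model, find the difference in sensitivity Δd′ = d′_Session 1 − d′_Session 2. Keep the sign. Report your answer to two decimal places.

Session 1: z(0.346) = -0.396, z(0.841) = 0.999, d' = -1.395
Session 2: z(0.968) = 1.852, z(0.148) = -1.045, d' = 2.897
Δd' = d'_Session 1 − d'_Session 2 = -1.395 − 2.897 = -4.292
Session 2 has the higher sensitivity.

Δd′ = -4.29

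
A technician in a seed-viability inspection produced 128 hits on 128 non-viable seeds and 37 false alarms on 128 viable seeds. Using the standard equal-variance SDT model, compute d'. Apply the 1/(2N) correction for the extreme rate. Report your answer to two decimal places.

The hit rate is 128/128 = 1, so apply the 1/(2N) correction: H → 1 − 1/(2·128) = 0.99609.
z(H) = z(0.99609) = 2.660
z(FA) = z(0.28906) = -0.556
d' = 2.660 − (-0.556) = 3.216

d' = 3.22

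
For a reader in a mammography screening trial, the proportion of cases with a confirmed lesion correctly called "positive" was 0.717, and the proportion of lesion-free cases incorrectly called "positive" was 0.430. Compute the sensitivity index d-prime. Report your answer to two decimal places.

z(0.717) = 0.5740, z(0.430) = -0.1764
d' = z(H) − z(FA) = 0.5740 − (-0.1764) = 0.7504

d-prime = 0.75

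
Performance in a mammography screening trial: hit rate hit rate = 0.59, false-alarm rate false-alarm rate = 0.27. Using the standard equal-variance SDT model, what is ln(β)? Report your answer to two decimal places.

z(H) = 0.228
z(FA) = -0.613
ln β = −½·[z(H)² − z(FA)²] = −0.5 × (0.052 − 0.376) = 0.162

ln β = 0.16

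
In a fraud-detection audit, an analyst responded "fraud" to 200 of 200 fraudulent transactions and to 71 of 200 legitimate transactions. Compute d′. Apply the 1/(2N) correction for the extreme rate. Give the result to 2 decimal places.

d′ = 3.18

The hit rate is 200/200 = 1, so apply the 1/(2N) correction: H → 1 − 1/(2·200) = 0.99750.
z(H) = z(0.99750) = 2.807
z(FA) = z(0.35500) = -0.372
d' = 2.807 − (-0.372) = 3.179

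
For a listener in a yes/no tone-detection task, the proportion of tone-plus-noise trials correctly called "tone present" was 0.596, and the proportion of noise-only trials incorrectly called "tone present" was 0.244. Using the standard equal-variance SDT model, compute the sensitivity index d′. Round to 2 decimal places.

d′ = 0.94

z(H) = z(0.596) = 0.2430
z(FA) = z(0.244) = -0.6935
d' = z(H) − z(FA) = 0.2430 − (-0.6935) = 0.9365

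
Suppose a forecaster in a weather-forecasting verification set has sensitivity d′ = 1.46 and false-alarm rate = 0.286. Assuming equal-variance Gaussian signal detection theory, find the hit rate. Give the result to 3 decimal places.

hit rate = 0.815

z(false-alarm rate) = z(0.286) = -0.5651
z(H) = z(FA) + d' = -0.5651 + 1.46 = 0.8949
hit rate = Φ(0.8949) = 0.8146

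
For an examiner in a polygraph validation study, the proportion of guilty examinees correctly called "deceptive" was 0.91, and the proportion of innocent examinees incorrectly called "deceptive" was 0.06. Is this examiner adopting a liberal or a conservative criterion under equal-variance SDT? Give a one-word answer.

z(H) = 1.341, z(FA) = -1.555
c = −½·(z(H) + z(FA)) = 0.107
c > 0 → conservative criterion (biased toward responding “no”).

conservative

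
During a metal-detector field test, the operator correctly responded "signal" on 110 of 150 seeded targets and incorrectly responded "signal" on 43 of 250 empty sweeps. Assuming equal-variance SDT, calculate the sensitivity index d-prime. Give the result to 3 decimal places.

H = 110/150 = 0.7333
FA = 43/250 = 0.1720
z(H) = 0.6228
z(FA) = -0.9463
d' = z(H) − z(FA) = 0.6228 − (-0.9463) = 1.5691

d-prime = 1.569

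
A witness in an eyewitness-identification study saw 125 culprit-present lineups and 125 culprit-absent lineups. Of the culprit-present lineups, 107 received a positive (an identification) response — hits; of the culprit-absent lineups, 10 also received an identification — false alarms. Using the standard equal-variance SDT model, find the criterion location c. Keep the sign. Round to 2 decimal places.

H = 107/125 = 0.8560
FA = 10/125 = 0.0800
z(H) = 1.0625
z(FA) = -1.4051
c = −½·[z(H) + z(FA)] = −0.5 × (1.0625 + (-1.4051)) = 0.1713

c = 0.17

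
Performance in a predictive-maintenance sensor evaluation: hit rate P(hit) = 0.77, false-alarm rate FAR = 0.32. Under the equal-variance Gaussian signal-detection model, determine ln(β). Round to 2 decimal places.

ln β = -0.16

z(H) = 0.739
z(FA) = -0.468
ln β = −½·[z(H)² − z(FA)²] = −0.5 × (0.546 − 0.219) = -0.1635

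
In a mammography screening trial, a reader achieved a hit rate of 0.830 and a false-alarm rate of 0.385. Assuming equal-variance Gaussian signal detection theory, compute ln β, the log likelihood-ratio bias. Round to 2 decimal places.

ln β = -0.41

z(H) = z(0.830) = 0.954
z(FA) = z(0.385) = -0.292
ln β = −½·[z(H)² − z(FA)²] = −0.5 × (0.910 − 0.085) = -0.4125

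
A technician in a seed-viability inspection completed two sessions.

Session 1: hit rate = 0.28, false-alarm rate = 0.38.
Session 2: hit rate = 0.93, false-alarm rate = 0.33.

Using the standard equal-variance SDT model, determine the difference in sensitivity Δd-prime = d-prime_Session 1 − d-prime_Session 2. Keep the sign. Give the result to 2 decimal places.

Session 1: z(0.28) = -0.583, z(0.38) = -0.305, d' = -0.278
Session 2: z(0.93) = 1.476, z(0.33) = -0.440, d' = 1.916
Δd' = d'_Session 1 − d'_Session 2 = -0.278 − 1.916 = -2.194
Session 2 has the higher sensitivity.

Δd-prime = -2.19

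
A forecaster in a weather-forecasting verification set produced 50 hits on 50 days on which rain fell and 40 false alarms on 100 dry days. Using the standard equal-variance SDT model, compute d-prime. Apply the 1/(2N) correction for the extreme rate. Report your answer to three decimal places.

d-prime = 2.580

The hit rate is 50/50 = 1, so apply the 1/(2N) correction: H → 1 − 1/(2·50) = 0.99000.
z(H) = z(0.99000) = 2.3263
z(FA) = z(0.40000) = -0.2533
d' = 2.3263 − (-0.2533) = 2.5796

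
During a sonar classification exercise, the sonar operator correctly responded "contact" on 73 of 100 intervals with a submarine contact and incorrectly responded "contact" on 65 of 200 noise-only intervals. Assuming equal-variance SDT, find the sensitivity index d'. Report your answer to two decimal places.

H = 73/100 = 0.7300
FA = 65/200 = 0.3250
z(H) = 0.6128
z(FA) = -0.4538
d' = z(H) − z(FA) = 0.6128 − (-0.4538) = 1.0666

d' = 1.07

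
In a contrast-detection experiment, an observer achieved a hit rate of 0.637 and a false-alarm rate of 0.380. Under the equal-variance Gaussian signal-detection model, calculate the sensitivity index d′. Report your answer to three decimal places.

Φ⁻¹(H) = 0.3505
Φ⁻¹(FA) = -0.3055
d' = z(H) − z(FA) = 0.3505 − (-0.3055) = 0.6560

d′ = 0.656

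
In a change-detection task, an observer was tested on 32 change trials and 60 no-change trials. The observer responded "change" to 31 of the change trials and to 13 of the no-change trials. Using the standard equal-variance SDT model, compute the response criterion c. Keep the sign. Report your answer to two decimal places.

c = -0.54

H = 31/32 = 0.9688
FA = 13/60 = 0.2167
z(H) = z(0.9688) = 1.8634
z(FA) = z(0.2167) = -0.7834
c = −½·[z(H) + z(FA)] = −0.5 × (1.8634 + (-0.7834)) = -0.5400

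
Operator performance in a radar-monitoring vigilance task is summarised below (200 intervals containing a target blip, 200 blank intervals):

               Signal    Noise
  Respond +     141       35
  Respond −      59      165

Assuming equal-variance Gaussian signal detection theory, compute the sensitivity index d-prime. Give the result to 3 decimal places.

H = 141/200 = 0.7050
FA = 35/200 = 0.1750
z(H) = 0.5388
z(FA) = -0.9346
d' = z(H) − z(FA) = 0.5388 − (-0.9346) = 1.4734

d-prime = 1.473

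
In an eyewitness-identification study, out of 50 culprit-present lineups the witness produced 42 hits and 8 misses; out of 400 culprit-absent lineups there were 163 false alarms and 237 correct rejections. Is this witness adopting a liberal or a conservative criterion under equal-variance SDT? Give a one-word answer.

z(H) = 0.994, z(FA) = -0.234
c = −½·(z(H) + z(FA)) = -0.380
c < 0 → liberal criterion (biased toward responding “yes”).

liberal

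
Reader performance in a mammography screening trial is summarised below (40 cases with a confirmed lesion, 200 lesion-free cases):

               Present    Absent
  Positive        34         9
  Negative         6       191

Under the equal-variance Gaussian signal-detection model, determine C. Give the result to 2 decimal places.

H = 34/40 = 0.8500
FA = 9/200 = 0.0450
z(H) = 1.0364
z(FA) = -1.6954
c = −½·[z(H) + z(FA)] = −0.5 × (1.0364 + (-1.6954)) = 0.3295

C = 0.33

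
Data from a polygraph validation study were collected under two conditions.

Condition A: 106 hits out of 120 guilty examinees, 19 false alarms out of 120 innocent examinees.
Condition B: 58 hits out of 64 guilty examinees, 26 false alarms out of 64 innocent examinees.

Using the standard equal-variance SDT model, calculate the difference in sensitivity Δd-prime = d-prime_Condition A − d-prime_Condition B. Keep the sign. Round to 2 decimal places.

Δd-prime = 0.64

Condition A: z(0.8833) = 1.192, z(0.1583) = -1.001, d' = 2.193
Condition B: z(0.9062) = 1.318, z(0.4062) = -0.237, d' = 1.555
Δd' = d'_Condition A − d'_Condition B = 2.193 − 1.555 = 0.638
Condition A has the higher sensitivity.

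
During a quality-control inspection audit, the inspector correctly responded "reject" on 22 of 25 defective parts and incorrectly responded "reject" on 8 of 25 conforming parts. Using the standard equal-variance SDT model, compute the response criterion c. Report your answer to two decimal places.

H = 22/25 = 0.8800
FA = 8/25 = 0.3200
z(H) = z(0.8800) = 1.175
z(FA) = z(0.3200) = -0.468
c = −½·[z(H) + z(FA)] = −0.5 × (1.175 + (-0.468)) = -0.3535

c = -0.35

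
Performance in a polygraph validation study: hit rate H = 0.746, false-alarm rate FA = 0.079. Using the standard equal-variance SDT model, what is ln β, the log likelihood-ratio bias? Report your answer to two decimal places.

z(H) = z(0.746) = 0.662
z(FA) = z(0.079) = -1.412
ln β = −½·[z(H)² − z(FA)²] = −0.5 × (0.438 − 1.994) = 0.778

ln β = 0.78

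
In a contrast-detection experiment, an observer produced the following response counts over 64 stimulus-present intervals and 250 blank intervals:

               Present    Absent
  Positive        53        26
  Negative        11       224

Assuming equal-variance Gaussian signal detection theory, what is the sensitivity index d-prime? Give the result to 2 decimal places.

d-prime = 2.21

H = 53/64 = 0.8281
FA = 26/250 = 0.1040
z(0.8281) = 0.9467, z(0.1040) = -1.2591
d' = z(H) − z(FA) = 0.9467 − (-1.2591) = 2.2058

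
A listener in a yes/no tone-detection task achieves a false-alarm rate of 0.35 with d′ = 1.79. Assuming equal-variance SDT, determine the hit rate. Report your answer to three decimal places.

hit rate = 0.920

z(false-alarm rate) = z(0.35) = -0.3853
z(H) = z(FA) + d' = -0.3853 + 1.79 = 1.4047
hit rate = Φ(1.4047) = 0.9199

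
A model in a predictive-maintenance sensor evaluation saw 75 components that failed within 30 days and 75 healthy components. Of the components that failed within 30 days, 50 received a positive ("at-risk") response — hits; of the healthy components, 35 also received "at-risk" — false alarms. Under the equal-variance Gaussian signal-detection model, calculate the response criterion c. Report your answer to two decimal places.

c = -0.17

H = 50/75 = 0.6667
FA = 35/75 = 0.4667
z(H) = z(0.6667) = 0.4308
z(FA) = z(0.4667) = -0.0836
c = −½·[z(H) + z(FA)] = −0.5 × (0.4308 + (-0.0836)) = -0.1736
c < 0: the model has a liberal response bias.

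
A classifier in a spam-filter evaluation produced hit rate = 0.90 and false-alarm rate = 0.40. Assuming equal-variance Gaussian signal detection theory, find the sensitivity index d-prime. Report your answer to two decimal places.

z(H) = 1.2816
z(FA) = -0.2533
d' = z(H) − z(FA) = 1.2816 − (-0.2533) = 1.5349

d-prime = 1.53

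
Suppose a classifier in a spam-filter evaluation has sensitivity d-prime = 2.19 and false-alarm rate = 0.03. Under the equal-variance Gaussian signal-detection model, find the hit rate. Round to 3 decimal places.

hit rate = 0.621

z(false-alarm rate) = z(0.03) = -1.8808
z(H) = z(FA) + d' = -1.8808 + 2.19 = 0.3092
hit rate = Φ(0.3092) = 0.6214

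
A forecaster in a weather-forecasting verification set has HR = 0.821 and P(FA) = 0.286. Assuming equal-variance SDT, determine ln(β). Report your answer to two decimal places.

z(H) = z(0.821) = 0.919
z(FA) = z(0.286) = -0.565
ln β = −½·[z(H)² − z(FA)²] = −0.5 × (0.845 − 0.319) = -0.263

ln β = -0.26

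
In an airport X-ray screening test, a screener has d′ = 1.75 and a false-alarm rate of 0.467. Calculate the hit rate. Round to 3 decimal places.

hit rate = 0.952

z(false-alarm rate) = z(0.467) = -0.0828
z(H) = z(FA) + d' = -0.0828 + 1.75 = 1.6672
hit rate = Φ(1.6672) = 0.9523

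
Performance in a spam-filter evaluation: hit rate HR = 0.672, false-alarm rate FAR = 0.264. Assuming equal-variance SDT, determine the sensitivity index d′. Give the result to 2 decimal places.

d′ = 1.08

Φ⁻¹(H) = Φ⁻¹(0.672) = 0.4454
Φ⁻¹(FA) = Φ⁻¹(0.264) = -0.6311
d' = z(H) − z(FA) = 0.4454 − (-0.6311) = 1.0765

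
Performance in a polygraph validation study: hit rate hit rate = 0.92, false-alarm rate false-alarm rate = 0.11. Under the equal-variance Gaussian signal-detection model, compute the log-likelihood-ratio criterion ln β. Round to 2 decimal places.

Φ⁻¹(H) = 1.405
Φ⁻¹(FA) = -1.227
ln β = −½·[z(H)² − z(FA)²] = −0.5 × (1.974 − 1.506) = -0.234

ln β = -0.23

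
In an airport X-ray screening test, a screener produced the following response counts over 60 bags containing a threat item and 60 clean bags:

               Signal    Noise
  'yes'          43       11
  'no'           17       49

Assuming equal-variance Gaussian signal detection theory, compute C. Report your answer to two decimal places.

H = 43/60 = 0.7167
FA = 11/60 = 0.1833
z(0.7167) = 0.5731, z(0.1833) = -0.9029
c = −½·[z(H) + z(FA)] = −0.5 × (0.5731 + (-0.9029)) = 0.1649
c > 0: the screener has a conservative response bias.

C = 0.16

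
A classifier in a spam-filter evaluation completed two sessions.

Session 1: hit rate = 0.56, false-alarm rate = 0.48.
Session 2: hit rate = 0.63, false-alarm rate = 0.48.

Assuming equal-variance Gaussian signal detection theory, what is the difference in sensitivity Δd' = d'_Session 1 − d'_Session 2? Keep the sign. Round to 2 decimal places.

Session 1: z(0.56) = 0.151, z(0.48) = -0.050, d' = 0.201
Session 2: z(0.63) = 0.332, z(0.48) = -0.050, d' = 0.382
Δd' = d'_Session 1 − d'_Session 2 = 0.201 − 0.382 = -0.181
Session 2 has the higher sensitivity.

Δd' = -0.18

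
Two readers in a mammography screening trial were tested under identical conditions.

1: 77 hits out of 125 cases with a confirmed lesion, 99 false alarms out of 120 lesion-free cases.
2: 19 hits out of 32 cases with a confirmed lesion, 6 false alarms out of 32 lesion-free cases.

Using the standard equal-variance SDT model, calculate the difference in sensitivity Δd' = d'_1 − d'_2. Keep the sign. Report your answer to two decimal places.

1: z(0.6160) = 0.295, z(0.8250) = 0.935, d' = -0.640
2: z(0.5938) = 0.237, z(0.1875) = -0.887, d' = 1.124
Δd' = d'_1 − d'_2 = -0.640 − 1.124 = -1.764
2 has the higher sensitivity.

Δd' = -1.76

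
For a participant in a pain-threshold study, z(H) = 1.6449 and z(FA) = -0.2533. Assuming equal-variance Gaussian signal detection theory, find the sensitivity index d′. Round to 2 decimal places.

d' = z(H) − z(FA) = 1.6449 − (-0.2533) = 1.8982

d′ = 1.90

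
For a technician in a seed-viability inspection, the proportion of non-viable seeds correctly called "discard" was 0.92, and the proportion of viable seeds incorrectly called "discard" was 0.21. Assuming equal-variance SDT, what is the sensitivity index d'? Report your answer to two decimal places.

d' = 2.21

Φ⁻¹(H) = Φ⁻¹(0.92) = 1.405
Φ⁻¹(FA) = Φ⁻¹(0.21) = -0.806
d' = z(H) − z(FA) = 1.405 − (-0.806) = 2.211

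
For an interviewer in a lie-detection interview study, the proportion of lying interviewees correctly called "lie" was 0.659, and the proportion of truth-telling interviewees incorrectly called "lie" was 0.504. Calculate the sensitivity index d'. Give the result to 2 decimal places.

d' = 0.40

z(H) = z(0.659) = 0.4097
z(FA) = z(0.504) = 0.0100
d' = z(H) − z(FA) = 0.4097 − 0.0100 = 0.3997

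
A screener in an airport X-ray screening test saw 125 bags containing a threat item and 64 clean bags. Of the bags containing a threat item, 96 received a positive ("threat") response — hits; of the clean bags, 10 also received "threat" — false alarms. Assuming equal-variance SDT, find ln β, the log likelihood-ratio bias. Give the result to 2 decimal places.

ln β = 0.24

H = 96/125 = 0.7680
FA = 10/64 = 0.1562
z(H) = 0.732
z(FA) = -1.010
ln β = −½·[z(H)² − z(FA)²] = −0.5 × (0.536 − 1.020) = 0.242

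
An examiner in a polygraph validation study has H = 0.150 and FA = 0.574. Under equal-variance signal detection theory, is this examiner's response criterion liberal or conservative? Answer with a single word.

conservative

z(H) = -1.036, z(FA) = 0.187
c = −½·(z(H) + z(FA)) = 0.4245
c > 0 → conservative criterion (biased toward responding “no”).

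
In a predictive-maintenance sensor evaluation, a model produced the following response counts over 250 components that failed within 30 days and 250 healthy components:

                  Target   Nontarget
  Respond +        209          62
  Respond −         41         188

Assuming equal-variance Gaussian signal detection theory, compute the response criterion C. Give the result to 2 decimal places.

H = 209/250 = 0.8360
FA = 62/250 = 0.2480
z(H) = z(0.8360) = 0.978
z(FA) = z(0.2480) = -0.681
c = −½·[z(H) + z(FA)] = −0.5 × (0.978 + (-0.681)) = -0.1485
c < 0: the model has a liberal response bias.

C = -0.15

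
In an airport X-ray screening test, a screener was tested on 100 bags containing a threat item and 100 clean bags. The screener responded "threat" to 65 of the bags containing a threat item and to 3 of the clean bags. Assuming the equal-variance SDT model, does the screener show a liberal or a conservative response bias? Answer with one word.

z(H) = 0.385, z(FA) = -1.881
c = −½·(z(H) + z(FA)) = 0.748
c > 0 → conservative criterion (biased toward responding “no”).

conservative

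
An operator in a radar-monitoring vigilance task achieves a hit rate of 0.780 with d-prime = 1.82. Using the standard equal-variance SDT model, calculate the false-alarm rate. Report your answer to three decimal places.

z(hit rate) = z(0.780) = 0.7722
z(FA) = z(H) − d' = 0.7722 − 1.82 = -1.0478
false-alarm rate = Φ(-1.0478) = 0.1474

false-alarm rate = 0.147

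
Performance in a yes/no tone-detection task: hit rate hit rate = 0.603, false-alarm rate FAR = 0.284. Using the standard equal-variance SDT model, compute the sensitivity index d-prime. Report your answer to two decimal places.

Φ⁻¹(H) = 0.261
Φ⁻¹(FA) = -0.571
d' = z(H) − z(FA) = 0.261 − (-0.571) = 0.832

d-prime = 0.83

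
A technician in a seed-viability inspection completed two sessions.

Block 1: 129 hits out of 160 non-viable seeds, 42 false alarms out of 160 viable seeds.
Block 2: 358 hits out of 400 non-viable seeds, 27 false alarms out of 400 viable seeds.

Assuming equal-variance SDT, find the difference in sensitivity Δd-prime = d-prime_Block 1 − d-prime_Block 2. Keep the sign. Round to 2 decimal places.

Δd-prime = -1.25

Block 1: z(0.8063) = 0.864, z(0.2625) = -0.636, d' = 1.500
Block 2: z(0.8950) = 1.254, z(0.0675) = -1.495, d' = 2.749
Δd' = d'_Block 1 − d'_Block 2 = 1.500 − 2.749 = -1.249
Block 2 has the higher sensitivity.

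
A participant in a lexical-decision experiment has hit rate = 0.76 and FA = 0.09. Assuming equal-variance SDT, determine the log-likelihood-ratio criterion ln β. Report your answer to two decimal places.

Φ⁻¹(H) = Φ⁻¹(0.76) = 0.706
Φ⁻¹(FA) = Φ⁻¹(0.09) = -1.341
ln β = −½·[z(H)² − z(FA)²] = −0.5 × (0.498 − 1.798) = 0.650

ln β = 0.65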